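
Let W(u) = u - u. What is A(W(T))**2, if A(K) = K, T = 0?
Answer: 0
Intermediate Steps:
W(u) = 0
A(W(T))**2 = 0**2 = 0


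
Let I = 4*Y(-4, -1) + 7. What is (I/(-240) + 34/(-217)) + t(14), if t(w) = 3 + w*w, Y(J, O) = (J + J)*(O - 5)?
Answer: 10312577/52080 ≈ 198.01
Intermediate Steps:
Y(J, O) = 2*J*(-5 + O) (Y(J, O) = (2*J)*(-5 + O) = 2*J*(-5 + O))
t(w) = 3 + w**2
I = 199 (I = 4*(2*(-4)*(-5 - 1)) + 7 = 4*(2*(-4)*(-6)) + 7 = 4*48 + 7 = 192 + 7 = 199)
(I/(-240) + 34/(-217)) + t(14) = (199/(-240) + 34/(-217)) + (3 + 14**2) = (199*(-1/240) + 34*(-1/217)) + (3 + 196) = (-199/240 - 34/217) + 199 = -51343/52080 + 199 = 10312577/52080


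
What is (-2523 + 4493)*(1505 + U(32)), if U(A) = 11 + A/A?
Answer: 2988490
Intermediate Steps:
U(A) = 12 (U(A) = 11 + 1 = 12)
(-2523 + 4493)*(1505 + U(32)) = (-2523 + 4493)*(1505 + 12) = 1970*1517 = 2988490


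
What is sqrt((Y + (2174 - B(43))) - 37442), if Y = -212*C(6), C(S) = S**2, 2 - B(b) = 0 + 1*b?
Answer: I*sqrt(42859) ≈ 207.02*I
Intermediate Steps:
B(b) = 2 - b (B(b) = 2 - (0 + 1*b) = 2 - (0 + b) = 2 - b)
Y = -7632 (Y = -212*6**2 = -212*36 = -7632)
sqrt((Y + (2174 - B(43))) - 37442) = sqrt((-7632 + (2174 - (2 - 1*43))) - 37442) = sqrt((-7632 + (2174 - (2 - 43))) - 37442) = sqrt((-7632 + (2174 - 1*(-41))) - 37442) = sqrt((-7632 + (2174 + 41)) - 37442) = sqrt((-7632 + 2215) - 37442) = sqrt(-5417 - 37442) = sqrt(-42859) = I*sqrt(42859)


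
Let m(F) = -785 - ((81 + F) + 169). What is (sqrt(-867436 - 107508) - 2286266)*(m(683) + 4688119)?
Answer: -10714359268666 + 18745604*I*sqrt(60934) ≈ -1.0714e+13 + 4.6273e+9*I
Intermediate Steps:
m(F) = -1035 - F (m(F) = -785 - (250 + F) = -785 + (-250 - F) = -1035 - F)
(sqrt(-867436 - 107508) - 2286266)*(m(683) + 4688119) = (sqrt(-867436 - 107508) - 2286266)*((-1035 - 1*683) + 4688119) = (sqrt(-974944) - 2286266)*((-1035 - 683) + 4688119) = (4*I*sqrt(60934) - 2286266)*(-1718 + 4688119) = (-2286266 + 4*I*sqrt(60934))*4686401 = -10714359268666 + 18745604*I*sqrt(60934)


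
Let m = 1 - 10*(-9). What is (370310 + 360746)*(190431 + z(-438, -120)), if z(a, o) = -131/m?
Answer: 12668535219040/91 ≈ 1.3921e+11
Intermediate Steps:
m = 91 (m = 1 + 90 = 91)
z(a, o) = -131/91
(370310 + 360746)*(190431 + z(-438, -120)) = (370310 + 360746)*(190431 - 131/91) = 731056*(17329090/91) = 12668535219040/91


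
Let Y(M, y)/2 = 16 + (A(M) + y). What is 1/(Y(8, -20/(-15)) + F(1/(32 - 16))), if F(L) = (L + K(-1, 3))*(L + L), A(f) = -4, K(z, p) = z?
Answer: 384/10195 ≈ 0.037666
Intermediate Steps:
F(L) = 2*L*(-1 + L) (F(L) = (L - 1)*(L + L) = (-1 + L)*(2*L) = 2*L*(-1 + L))
Y(M, y) = 24 + 2*y (Y(M, y) = 2*(16 + (-4 + y)) = 2*(12 + y) = 24 + 2*y)
1/(Y(8, -20/(-15)) + F(1/(32 - 16))) = 1/((24 + 2*(-20/(-15))) + 2*(-1 + 1/(32 - 16))/(32 - 16)) = 1/((24 + 2*(-20*(-1/15))) + 2*(-1 + 1/16)/16) = 1/((24 + 2*(4/3)) + 2*(1/16)*(-1 + 1/16)) = 1/((24 + 8/3) + 2*(1/16)*(-15/16)) = 1/(80/3 - 15/128) = 1/(10195/384) = 384/10195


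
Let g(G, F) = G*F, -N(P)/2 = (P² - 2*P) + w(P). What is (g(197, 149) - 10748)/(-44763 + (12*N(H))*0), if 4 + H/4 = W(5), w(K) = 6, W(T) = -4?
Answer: -18605/44763 ≈ -0.41563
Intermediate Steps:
H = -32 (H = -16 + 4*(-4) = -16 - 16 = -32)
N(P) = -12 - 2*P² + 4*P (N(P) = -2*((P² - 2*P) + 6) = -2*(6 + P² - 2*P) = -12 - 2*P² + 4*P)
g(G, F) = F*G
(g(197, 149) - 10748)/(-44763 + (12*N(H))*0) = (149*197 - 10748)/(-44763 + (12*(-12 - 2*(-32)² + 4*(-32)))*0) = (29353 - 10748)/(-44763 + (12*(-12 - 2*1024 - 128))*0) = 18605/(-44763 + (12*(-12 - 2048 - 128))*0) = 18605/(-44763 + (12*(-2188))*0) = 18605/(-44763 - 26256*0) = 18605/(-44763 + 0) = 18605/(-44763) = 18605*(-1/44763) = -18605/44763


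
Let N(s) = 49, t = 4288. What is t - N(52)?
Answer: 4239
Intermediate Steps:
t - N(52) = 4288 - 1*49 = 4288 - 49 = 4239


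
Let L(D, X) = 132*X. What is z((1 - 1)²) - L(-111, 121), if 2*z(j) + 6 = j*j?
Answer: -15975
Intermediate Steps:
z(j) = -3 + j²/2 (z(j) = -3 + (j*j)/2 = -3 + j²/2)
z((1 - 1)²) - L(-111, 121) = (-3 + ((1 - 1)²)²/2) - 132*121 = (-3 + (0²)²/2) - 1*15972 = (-3 + (½)*0²) - 15972 = (-3 + (½)*0) - 15972 = (-3 + 0) - 15972 = -3 - 15972 = -15975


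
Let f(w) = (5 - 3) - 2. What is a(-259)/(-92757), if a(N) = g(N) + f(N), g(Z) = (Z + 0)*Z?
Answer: -1369/1893 ≈ -0.72319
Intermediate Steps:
g(Z) = Z**2 (g(Z) = Z*Z = Z**2)
f(w) = 0 (f(w) = 2 - 2 = 0)
a(N) = N**2 (a(N) = N**2 + 0 = N**2)
a(-259)/(-92757) = (-259)**2/(-92757) = 67081*(-1/92757) = -1369/1893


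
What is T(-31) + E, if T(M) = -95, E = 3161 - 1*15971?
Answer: -12905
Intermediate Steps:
E = -12810 (E = 3161 - 15971 = -12810)
T(-31) + E = -95 - 12810 = -12905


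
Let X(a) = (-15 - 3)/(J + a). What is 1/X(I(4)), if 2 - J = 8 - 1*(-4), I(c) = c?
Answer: ⅓ ≈ 0.33333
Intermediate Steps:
J = -10 (J = 2 - (8 - 1*(-4)) = 2 - (8 + 4) = 2 - 1*12 = 2 - 12 = -10)
X(a) = -18/(-10 + a) (X(a) = (-15 - 3)/(-10 + a) = -18/(-10 + a))
1/X(I(4)) = 1/(-18/(-10 + 4)) = 1/(-18/(-6)) = 1/(-18*(-⅙)) = 1/3 = ⅓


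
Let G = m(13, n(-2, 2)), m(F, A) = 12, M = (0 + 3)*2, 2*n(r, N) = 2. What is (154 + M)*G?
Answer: 1920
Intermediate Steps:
n(r, N) = 1 (n(r, N) = (½)*2 = 1)
M = 6 (M = 3*2 = 6)
G = 12
(154 + M)*G = (154 + 6)*12 = 160*12 = 1920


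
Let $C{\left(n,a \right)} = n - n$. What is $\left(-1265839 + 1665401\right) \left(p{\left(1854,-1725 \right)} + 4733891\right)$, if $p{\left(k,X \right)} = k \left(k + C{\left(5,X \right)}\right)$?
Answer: $3264903811334$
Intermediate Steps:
$C{\left(n,a \right)} = 0$
$p{\left(k,X \right)} = k^{2}$ ($p{\left(k,X \right)} = k \left(k + 0\right) = k k = k^{2}$)
$\left(-1265839 + 1665401\right) \left(p{\left(1854,-1725 \right)} + 4733891\right) = \left(-1265839 + 1665401\right) \left(1854^{2} + 4733891\right) = 399562 \left(3437316 + 4733891\right) = 399562 \cdot 8171207 = 3264903811334$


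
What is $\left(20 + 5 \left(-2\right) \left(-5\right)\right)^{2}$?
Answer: $4900$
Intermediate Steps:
$\left(20 + 5 \left(-2\right) \left(-5\right)\right)^{2} = \left(20 - -50\right)^{2} = \left(20 + 50\right)^{2} = 70^{2} = 4900$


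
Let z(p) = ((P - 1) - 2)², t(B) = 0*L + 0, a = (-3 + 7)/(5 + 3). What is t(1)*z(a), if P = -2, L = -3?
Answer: 0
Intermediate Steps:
a = ½ (a = 4/8 = 4*(⅛) = ½ ≈ 0.50000)
t(B) = 0 (t(B) = 0*(-3) + 0 = 0 + 0 = 0)
z(p) = 25 (z(p) = ((-2 - 1) - 2)² = (-3 - 2)² = (-5)² = 25)
t(1)*z(a) = 0*25 = 0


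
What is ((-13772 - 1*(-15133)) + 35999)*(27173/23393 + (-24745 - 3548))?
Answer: -24726005263360/23393 ≈ -1.0570e+9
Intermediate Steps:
((-13772 - 1*(-15133)) + 35999)*(27173/23393 + (-24745 - 3548)) = ((-13772 + 15133) + 35999)*(27173*(1/23393) - 28293) = (1361 + 35999)*(27173/23393 - 28293) = 37360*(-661830976/23393) = -24726005263360/23393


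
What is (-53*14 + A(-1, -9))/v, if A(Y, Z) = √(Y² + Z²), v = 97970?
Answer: -371/48985 + √82/97970 ≈ -0.0074813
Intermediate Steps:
(-53*14 + A(-1, -9))/v = (-53*14 + √((-1)² + (-9)²))/97970 = (-742 + √(1 + 81))*(1/97970) = (-742 + √82)*(1/97970) = -371/48985 + √82/97970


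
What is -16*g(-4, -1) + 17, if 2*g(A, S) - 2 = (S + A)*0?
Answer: 1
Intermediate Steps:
g(A, S) = 1 (g(A, S) = 1 + ((S + A)*0)/2 = 1 + ((A + S)*0)/2 = 1 + (½)*0 = 1 + 0 = 1)
-16*g(-4, -1) + 17 = -16*1 + 17 = -16 + 17 = 1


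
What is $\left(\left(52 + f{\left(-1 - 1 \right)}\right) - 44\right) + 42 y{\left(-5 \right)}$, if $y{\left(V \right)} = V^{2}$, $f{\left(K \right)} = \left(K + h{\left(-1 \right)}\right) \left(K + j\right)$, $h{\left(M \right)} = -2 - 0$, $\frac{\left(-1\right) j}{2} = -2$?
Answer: $1050$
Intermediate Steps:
$j = 4$ ($j = \left(-2\right) \left(-2\right) = 4$)
$h{\left(M \right)} = -2$ ($h{\left(M \right)} = -2 + 0 = -2$)
$f{\left(K \right)} = \left(-2 + K\right) \left(4 + K\right)$ ($f{\left(K \right)} = \left(K - 2\right) \left(K + 4\right) = \left(-2 + K\right) \left(4 + K\right)$)
$\left(\left(52 + f{\left(-1 - 1 \right)}\right) - 44\right) + 42 y{\left(-5 \right)} = \left(\left(52 + \left(-8 + \left(-1 - 1\right)^{2} + 2 \left(-1 - 1\right)\right)\right) - 44\right) + 42 \left(-5\right)^{2} = \left(\left(52 + \left(-8 + \left(-2\right)^{2} + 2 \left(-2\right)\right)\right) - 44\right) + 42 \cdot 25 = \left(\left(52 - 8\right) - 44\right) + 1050 = \left(44 - 44\right) + 1050 = 0 + 1050 = 1050$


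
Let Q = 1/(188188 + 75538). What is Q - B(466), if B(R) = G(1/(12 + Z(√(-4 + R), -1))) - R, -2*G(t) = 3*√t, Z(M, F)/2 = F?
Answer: 122896317/263726 + 3*√10/20 ≈ 466.47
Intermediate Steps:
Z(M, F) = 2*F
G(t) = -3*√t/2
B(R) = -R - 3*√10/20 (B(R) = -3/(2*√(12 + 2*(-1))) - R = -3/(2*√(12 - 2)) - R = -3*√10/10/2 - R = -3*√10/20 - R = -R - 3*√10/20)
Q = 1/263726 ≈ 3.7918e-6
Q - B(466) = 1/263726 - (-1*466 - 3*√10/20) = 1/263726 - (-466 - 3*√10/20) = 1/263726 + (466 + 3*√10/20) = 122896317/263726 + 3*√10/20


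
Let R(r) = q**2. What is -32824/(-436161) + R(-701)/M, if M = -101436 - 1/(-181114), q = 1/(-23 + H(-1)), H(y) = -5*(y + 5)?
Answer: 101363088875656234/1346899504610054397 ≈ 0.075257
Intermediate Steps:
H(y) = -25 - 5*y (H(y) = -5*(5 + y) = -25 - 5*y)
q = -1/43 (q = 1/(-23 + (-25 - 5*(-1))) = 1/(-23 + (-25 + 5)) = 1/(-23 - 20) = 1/(-43) = -1/43 ≈ -0.023256)
M = -18371479703/181114 (M = -101436 - 1*(-1/181114) = -101436 + 1/181114 = -18371479703/181114 ≈ -1.0144e+5)
R(r) = 1/1849 (R(r) = (-1/43)**2 = 1/1849)
-32824/(-436161) + R(-701)/M = -32824/(-436161) + 1/(1849*(-18371479703/181114)) = -32824*(-1/436161) + (1/1849)*(-181114/18371479703) = 2984/39651 - 181114/33968865970847 = 101363088875656234/1346899504610054397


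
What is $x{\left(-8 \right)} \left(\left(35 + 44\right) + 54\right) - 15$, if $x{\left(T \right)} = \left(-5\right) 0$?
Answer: $-15$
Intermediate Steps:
$x{\left(T \right)} = 0$
$x{\left(-8 \right)} \left(\left(35 + 44\right) + 54\right) - 15 = 0 \left(\left(35 + 44\right) + 54\right) - 15 = 0 \left(79 + 54\right) - 15 = 0 \cdot 133 - 15 = 0 - 15 = -15$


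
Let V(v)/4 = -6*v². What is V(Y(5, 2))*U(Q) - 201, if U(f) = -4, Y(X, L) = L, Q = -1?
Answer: 183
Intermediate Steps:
V(v) = -24*v² (V(v) = 4*(-6*v²) = -24*v²)
V(Y(5, 2))*U(Q) - 201 = -24*2²*(-4) - 201 = -24*4*(-4) - 201 = -96*(-4) - 201 = 384 - 201 = 183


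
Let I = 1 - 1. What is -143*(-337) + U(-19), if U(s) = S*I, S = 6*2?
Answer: 48191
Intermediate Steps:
S = 12
I = 0
U(s) = 0 (U(s) = 12*0 = 0)
-143*(-337) + U(-19) = -143*(-337) + 0 = 48191 + 0 = 48191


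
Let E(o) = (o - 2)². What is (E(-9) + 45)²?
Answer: 27556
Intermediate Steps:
E(o) = (-2 + o)²
(E(-9) + 45)² = ((-2 - 9)² + 45)² = ((-11)² + 45)² = (121 + 45)² = 166² = 27556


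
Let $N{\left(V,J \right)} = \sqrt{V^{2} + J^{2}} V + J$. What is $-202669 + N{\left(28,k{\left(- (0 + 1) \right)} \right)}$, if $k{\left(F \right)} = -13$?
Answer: $-202682 + 28 \sqrt{953} \approx -2.0182 \cdot 10^{5}$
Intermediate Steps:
$N{\left(V,J \right)} = J + V \sqrt{J^{2} + V^{2}}$ ($N{\left(V,J \right)} = \sqrt{J^{2} + V^{2}} V + J = V \sqrt{J^{2} + V^{2}} + J = J + V \sqrt{J^{2} + V^{2}}$)
$-202669 + N{\left(28,k{\left(- (0 + 1) \right)} \right)} = -202669 - \left(13 - 28 \sqrt{\left(-13\right)^{2} + 28^{2}}\right) = -202669 - \left(13 - 28 \sqrt{169 + 784}\right) = -202669 - \left(13 - 28 \sqrt{953}\right) = -202682 + 28 \sqrt{953}$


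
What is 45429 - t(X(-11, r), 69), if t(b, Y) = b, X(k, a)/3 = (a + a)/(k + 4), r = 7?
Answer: 45435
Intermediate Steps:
X(k, a) = 6*a/(4 + k) (X(k, a) = 3*((a + a)/(k + 4)) = 3*((2*a)/(4 + k)) = 3*(2*a/(4 + k)) = 6*a/(4 + k))
45429 - t(X(-11, r), 69) = 45429 - 6*7/(4 - 11) = 45429 - 6*7/(-7) = 45429 - 6*7*(-1)/7 = 45429 - 1*(-6) = 45429 + 6 = 45435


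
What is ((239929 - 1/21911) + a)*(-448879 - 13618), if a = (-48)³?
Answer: -1310671638565982/21911 ≈ -5.9818e+10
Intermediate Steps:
a = -110592
((239929 - 1/21911) + a)*(-448879 - 13618) = ((239929 - 1/21911) - 110592)*(-448879 - 13618) = ((239929 - 1*1/21911) - 110592)*(-462497) = ((239929 - 1/21911) - 110592)*(-462497) = (5257084318/21911 - 110592)*(-462497) = (2833903006/21911)*(-462497) = -1310671638565982/21911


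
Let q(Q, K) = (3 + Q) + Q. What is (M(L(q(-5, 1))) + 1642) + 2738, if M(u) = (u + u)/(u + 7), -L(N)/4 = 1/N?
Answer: 232148/53 ≈ 4380.1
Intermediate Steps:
q(Q, K) = 3 + 2*Q
L(N) = -4/N
M(u) = 2*u/(7 + u) (M(u) = (2*u)/(7 + u) = 2*u/(7 + u))
(M(L(q(-5, 1))) + 1642) + 2738 = (2*(-4/(3 + 2*(-5)))/(7 - 4/(3 + 2*(-5))) + 1642) + 2738 = (2*(-4/(3 - 10))/(7 - 4/(3 - 10)) + 1642) + 2738 = (2*(-4/(-7))/(7 - 4/(-7)) + 1642) + 2738 = (2*(-4*(-1/7))/(7 - 4*(-1/7)) + 1642) + 2738 = (2*(4/7)/(7 + 4/7) + 1642) + 2738 = (2*(4/7)/(53/7) + 1642) + 2738 = (2*(4/7)*(7/53) + 1642) + 2738 = (8/53 + 1642) + 2738 = 87034/53 + 2738 = 232148/53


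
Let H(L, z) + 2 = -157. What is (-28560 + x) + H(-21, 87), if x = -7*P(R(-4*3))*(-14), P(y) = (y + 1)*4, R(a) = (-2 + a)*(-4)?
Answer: -6375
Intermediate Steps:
H(L, z) = -159 (H(L, z) = -2 - 157 = -159)
R(a) = 8 - 4*a
P(y) = 4 + 4*y (P(y) = (1 + y)*4 = 4 + 4*y)
x = 22344 (x = -7*(4 + 4*(8 - (-16)*3))*(-14) = -7*(4 + 4*(8 - 4*(-12)))*(-14) = -7*(4 + 4*(8 + 48))*(-14) = -7*(4 + 4*56)*(-14) = -7*(4 + 224)*(-14) = -7*228*(-14) = -1596*(-14) = 22344)
(-28560 + x) + H(-21, 87) = (-28560 + 22344) - 159 = -6216 - 159 = -6375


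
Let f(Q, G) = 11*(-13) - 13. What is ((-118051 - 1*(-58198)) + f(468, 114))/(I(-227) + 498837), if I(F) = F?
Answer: -60009/498610 ≈ -0.12035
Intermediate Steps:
f(Q, G) = -156 (f(Q, G) = -143 - 13 = -156)
((-118051 - 1*(-58198)) + f(468, 114))/(I(-227) + 498837) = ((-118051 - 1*(-58198)) - 156)/(-227 + 498837) = ((-118051 + 58198) - 156)/498610 = (-59853 - 156)*(1/498610) = -60009*1/498610 = -60009/498610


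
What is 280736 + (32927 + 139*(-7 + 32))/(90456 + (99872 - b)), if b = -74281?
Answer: 24761769542/88203 ≈ 2.8074e+5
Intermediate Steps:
280736 + (32927 + 139*(-7 + 32))/(90456 + (99872 - b)) = 280736 + (32927 + 139*(-7 + 32))/(90456 + (99872 - 1*(-74281))) = 280736 + (32927 + 139*25)/(90456 + (99872 + 74281)) = 280736 + (32927 + 3475)/(90456 + 174153) = 280736 + 36402/264609 = 280736 + 36402*(1/264609) = 280736 + 12134/88203 = 24761769542/88203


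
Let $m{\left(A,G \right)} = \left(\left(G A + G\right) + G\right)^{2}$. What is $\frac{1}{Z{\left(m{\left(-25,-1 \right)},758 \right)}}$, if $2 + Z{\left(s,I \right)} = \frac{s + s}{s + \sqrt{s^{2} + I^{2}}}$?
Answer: $- \frac{1}{2} - \frac{529 \sqrt{854405}}{1708810} \approx -0.78615$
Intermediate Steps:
$m{\left(A,G \right)} = \left(2 G + A G\right)^{2}$ ($m{\left(A,G \right)} = \left(\left(A G + G\right) + G\right)^{2} = \left(\left(G + A G\right) + G\right)^{2} = \left(2 G + A G\right)^{2}$)
$Z{\left(s,I \right)} = -2 + \frac{2 s}{s + \sqrt{I^{2} + s^{2}}}$ ($Z{\left(s,I \right)} = -2 + \frac{s + s}{s + \sqrt{s^{2} + I^{2}}} = -2 + \frac{2 s}{s + \sqrt{I^{2} + s^{2}}}$)
$\frac{1}{Z{\left(m{\left(-25,-1 \right)},758 \right)}} = \frac{1}{\left(-2\right) \frac{1}{\left(-1\right)^{2} \left(2 - 25\right)^{2} + \sqrt{758^{2} + \left(\left(-1\right)^{2} \left(2 - 25\right)^{2}\right)^{2}}} \sqrt{758^{2} + \left(\left(-1\right)^{2} \left(2 - 25\right)^{2}\right)^{2}}} = \frac{1}{\left(-2\right) \frac{1}{1 \left(-23\right)^{2} + \sqrt{574564 + \left(1 \left(-23\right)^{2}\right)^{2}}} \sqrt{574564 + \left(1 \left(-23\right)^{2}\right)^{2}}} = \frac{1}{\left(-2\right) \frac{1}{1 \cdot 529 + \sqrt{574564 + \left(1 \cdot 529\right)^{2}}} \sqrt{574564 + \left(1 \cdot 529\right)^{2}}} = \frac{1}{\left(-2\right) \frac{1}{529 + \sqrt{574564 + 529^{2}}} \sqrt{574564 + 529^{2}}} = \frac{1}{\left(-2\right) \frac{1}{529 + \sqrt{574564 + 279841}} \sqrt{574564 + 279841}} = \frac{1}{\left(-2\right) \frac{1}{529 + \sqrt{854405}} \sqrt{854405}} = \frac{1}{\left(-2\right) \sqrt{854405} \frac{1}{529 + \sqrt{854405}}} = - \frac{\sqrt{854405} \left(529 + \sqrt{854405}\right)}{1708810}$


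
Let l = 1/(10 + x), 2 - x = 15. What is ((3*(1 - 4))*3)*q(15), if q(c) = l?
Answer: 9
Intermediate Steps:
x = -13 (x = 2 - 1*15 = 2 - 15 = -13)
l = -⅓ (l = 1/(10 - 13) = 1/(-3) = -⅓ ≈ -0.33333)
q(c) = -⅓
((3*(1 - 4))*3)*q(15) = ((3*(1 - 4))*3)*(-⅓) = ((3*(-3))*3)*(-⅓) = -9*3*(-⅓) = -27*(-⅓) = 9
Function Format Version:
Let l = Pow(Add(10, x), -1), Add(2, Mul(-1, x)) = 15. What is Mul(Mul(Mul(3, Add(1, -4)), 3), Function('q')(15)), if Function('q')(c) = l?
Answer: 9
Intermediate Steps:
x = -13 (x = Add(2, Mul(-1, 15)) = Add(2, -15) = -13)
l = Rational(-1, 3) (l = Pow(Add(10, -13), -1) = Pow(-3, -1) = Rational(-1, 3) ≈ -0.33333)
Function('q')(c) = Rational(-1, 3)
Mul(Mul(Mul(3, Add(1, -4)), 3), Function('q')(15)) = Mul(Mul(Mul(3, Add(1, -4)), 3), Rational(-1, 3)) = Mul(Mul(Mul(3, -3), 3), Rational(-1, 3)) = Mul(Mul(-9, 3), Rational(-1, 3)) = Mul(-27, Rational(-1, 3)) = 9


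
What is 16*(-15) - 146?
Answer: -386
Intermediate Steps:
16*(-15) - 146 = -240 - 146 = -386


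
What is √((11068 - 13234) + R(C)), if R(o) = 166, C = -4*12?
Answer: 20*I*√5 ≈ 44.721*I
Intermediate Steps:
C = -48
√((11068 - 13234) + R(C)) = √((11068 - 13234) + 166) = √(-2166 + 166) = √(-2000) = 20*I*√5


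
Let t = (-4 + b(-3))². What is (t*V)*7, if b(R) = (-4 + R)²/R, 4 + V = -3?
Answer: -182329/9 ≈ -20259.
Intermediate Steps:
V = -7 (V = -4 - 3 = -7)
b(R) = (-4 + R)²/R
t = 3721/9 (t = (-4 + (-4 - 3)²/(-3))² = (-4 - ⅓*(-7)²)² = (-4 - ⅓*49)² = (-4 - 49/3)² = (-61/3)² = 3721/9 ≈ 413.44)
(t*V)*7 = ((3721/9)*(-7))*7 = -26047/9*7 = -182329/9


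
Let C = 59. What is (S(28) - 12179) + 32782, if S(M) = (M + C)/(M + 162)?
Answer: 3914657/190 ≈ 20603.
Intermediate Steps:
S(M) = (59 + M)/(162 + M) (S(M) = (M + 59)/(M + 162) = (59 + M)/(162 + M))
(S(28) - 12179) + 32782 = ((59 + 28)/(162 + 28) - 12179) + 32782 = (87/190 - 12179) + 32782 = -2313923/190 + 32782 = 3914657/190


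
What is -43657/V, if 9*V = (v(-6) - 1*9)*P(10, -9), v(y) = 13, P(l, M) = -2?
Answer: 392913/8 ≈ 49114.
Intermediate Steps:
V = -8/9 (V = ((13 - 1*9)*(-2))/9 = ((13 - 9)*(-2))/9 = (4*(-2))/9 = (⅑)*(-8) = -8/9 ≈ -0.88889)
-43657/V = -43657/(-8/9) = -43657*(-9/8) = 392913/8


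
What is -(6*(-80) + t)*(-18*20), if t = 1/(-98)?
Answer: -8467380/49 ≈ -1.7280e+5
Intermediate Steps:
t = -1/98 ≈ -0.010204
-(6*(-80) + t)*(-18*20) = -(6*(-80) - 1/98)*(-18*20) = -(-480 - 1/98)*(-360) = -(-47041)*(-360)/98 = -1*8467380/49 = -8467380/49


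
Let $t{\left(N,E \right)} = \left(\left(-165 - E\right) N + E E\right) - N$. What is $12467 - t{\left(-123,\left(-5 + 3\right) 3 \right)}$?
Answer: $-7249$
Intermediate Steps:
$t{\left(N,E \right)} = E^{2} - N + N \left(-165 - E\right)$ ($t{\left(N,E \right)} = \left(N \left(-165 - E\right) + E^{2}\right) - N = \left(E^{2} + N \left(-165 - E\right)\right) - N = E^{2} - N + N \left(-165 - E\right)$)
$12467 - t{\left(-123,\left(-5 + 3\right) 3 \right)} = 12467 - \left(\left(\left(-5 + 3\right) 3\right)^{2} - -20418 - \left(-5 + 3\right) 3 \left(-123\right)\right) = 12467 - \left(\left(\left(-2\right) 3\right)^{2} + 20418 - \left(-2\right) 3 \left(-123\right)\right) = 12467 - \left(\left(-6\right)^{2} + 20418 - \left(-6\right) \left(-123\right)\right) = 12467 - \left(36 + 20418 - 738\right) = 12467 - 19716 = -7249$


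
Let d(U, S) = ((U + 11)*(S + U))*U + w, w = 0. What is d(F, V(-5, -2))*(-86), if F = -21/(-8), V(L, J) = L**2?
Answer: -21752367/256 ≈ -84970.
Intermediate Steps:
F = 21/8 (F = -21*(-1/8) = 21/8 ≈ 2.6250)
d(U, S) = U*(11 + U)*(S + U) (d(U, S) = ((U + 11)*(S + U))*U + 0 = ((11 + U)*(S + U))*U + 0 = U*(11 + U)*(S + U) + 0 = U*(11 + U)*(S + U))
d(F, V(-5, -2))*(-86) = (21*((21/8)**2 + 11*(-5)**2 + 11*(21/8) + (-5)**2*(21/8))/8)*(-86) = (21*(441/64 + 11*25 + 231/8 + 25*(21/8))/8)*(-86) = (21*(441/64 + 275 + 231/8 + 525/8)/8)*(-86) = ((21/8)*(24089/64))*(-86) = (505869/512)*(-86) = -21752367/256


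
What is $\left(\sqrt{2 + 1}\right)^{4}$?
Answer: $9$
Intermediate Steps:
$\left(\sqrt{2 + 1}\right)^{4} = \left(\sqrt{3}\right)^{4} = 9$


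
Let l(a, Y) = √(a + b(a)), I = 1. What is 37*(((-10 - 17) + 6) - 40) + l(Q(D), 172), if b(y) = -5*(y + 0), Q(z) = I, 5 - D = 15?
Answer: -2257 + 2*I ≈ -2257.0 + 2.0*I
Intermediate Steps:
D = -10 (D = 5 - 1*15 = 5 - 15 = -10)
Q(z) = 1
b(y) = -5*y
l(a, Y) = 2*√(-a) (l(a, Y) = √(a - 5*a) = √(-4*a) = 2*√(-a))
37*(((-10 - 17) + 6) - 40) + l(Q(D), 172) = 37*(((-10 - 17) + 6) - 40) + 2*√(-1*1) = 37*((-27 + 6) - 40) + 2*√(-1) = 37*(-21 - 40) + 2*I = 37*(-61) + 2*I = -2257 + 2*I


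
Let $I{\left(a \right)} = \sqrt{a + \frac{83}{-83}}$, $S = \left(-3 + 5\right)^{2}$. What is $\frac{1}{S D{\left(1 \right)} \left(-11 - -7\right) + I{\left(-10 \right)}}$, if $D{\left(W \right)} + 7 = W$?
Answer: $- \frac{i}{\sqrt{11} - 96 i} \approx 0.010404 - 0.00035945 i$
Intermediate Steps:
$D{\left(W \right)} = -7 + W$
$S = 4$ ($S = 2^{2} = 4$)
$I{\left(a \right)} = \sqrt{-1 + a}$ ($I{\left(a \right)} = \sqrt{a + 83 \left(- \frac{1}{83}\right)} = \sqrt{a - 1} = \sqrt{-1 + a}$)
$\frac{1}{S D{\left(1 \right)} \left(-11 - -7\right) + I{\left(-10 \right)}} = \frac{1}{4 \left(-7 + 1\right) \left(-11 - -7\right) + \sqrt{-1 - 10}} = \frac{1}{4 \left(-6\right) \left(-11 + 7\right) + \sqrt{-11}} = \frac{1}{\left(-24\right) \left(-4\right) + i \sqrt{11}} = \frac{1}{96 + i \sqrt{11}}$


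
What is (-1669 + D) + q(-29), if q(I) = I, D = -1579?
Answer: -3277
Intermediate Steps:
(-1669 + D) + q(-29) = (-1669 - 1579) - 29 = -3248 - 29 = -3277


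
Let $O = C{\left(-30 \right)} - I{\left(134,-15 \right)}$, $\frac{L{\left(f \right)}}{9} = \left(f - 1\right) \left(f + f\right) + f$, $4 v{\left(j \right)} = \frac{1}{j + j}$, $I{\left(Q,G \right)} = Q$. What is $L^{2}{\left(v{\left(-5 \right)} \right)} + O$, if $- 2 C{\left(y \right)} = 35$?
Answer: $- \frac{96924279}{640000} \approx -151.44$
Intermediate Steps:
$C{\left(y \right)} = - \frac{35}{2}$ ($C{\left(y \right)} = \left(- \frac{1}{2}\right) 35 = - \frac{35}{2}$)
$v{\left(j \right)} = \frac{1}{8 j}$ ($v{\left(j \right)} = \frac{1}{4 \left(j + j\right)} = \frac{1}{4 \cdot 2 j} = \frac{\frac{1}{2} \frac{1}{j}}{4} = \frac{1}{8 j}$)
$L{\left(f \right)} = 9 f + 18 f \left(-1 + f\right)$ ($L{\left(f \right)} = 9 \left(\left(f - 1\right) \left(f + f\right) + f\right) = 9 \left(\left(-1 + f\right) 2 f + f\right) = 9 \left(2 f \left(-1 + f\right) + f\right) = 9 \left(f + 2 f \left(-1 + f\right)\right) = 9 f + 18 f \left(-1 + f\right)$)
$O = - \frac{303}{2}$ ($O = - \frac{35}{2} - 134 = - \frac{303}{2} \approx -151.5$)
$L^{2}{\left(v{\left(-5 \right)} \right)} + O = \left(9 \frac{1}{8 \left(-5\right)} \left(-1 + 2 \frac{1}{8 \left(-5\right)}\right)\right)^{2} - \frac{303}{2} = \left(9 \cdot \frac{1}{8} \left(- \frac{1}{5}\right) \left(-1 + 2 \cdot \frac{1}{8} \left(- \frac{1}{5}\right)\right)\right)^{2} - \frac{303}{2} = \left(9 \left(- \frac{1}{40}\right) \left(-1 + 2 \left(- \frac{1}{40}\right)\right)\right)^{2} - \frac{303}{2} = \left(9 \left(- \frac{1}{40}\right) \left(-1 - \frac{1}{20}\right)\right)^{2} - \frac{303}{2} = \left(9 \left(- \frac{1}{40}\right) \left(- \frac{21}{20}\right)\right)^{2} - \frac{303}{2} = \left(\frac{189}{800}\right)^{2} - \frac{303}{2} = \frac{35721}{640000} - \frac{303}{2} = - \frac{96924279}{640000}$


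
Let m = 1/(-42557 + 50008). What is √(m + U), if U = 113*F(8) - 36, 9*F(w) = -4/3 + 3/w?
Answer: I*√3455948555754/268236 ≈ 6.9305*I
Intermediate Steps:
F(w) = -4/27 + 1/(3*w) (F(w) = (-4/3 + 3/w)/9 = -4/27 + 1/(3*w))
m = 1/7451 ≈ 0.00013421
U = -10375/216 (U = 113*((1/27)*(9 - 4*8)/8) - 36 = 113*((1/27)*(⅛)*(9 - 32)) - 36 = 113*((1/27)*(⅛)*(-23)) - 36 = 113*(-23/216) - 36 = -2599/216 - 36 = -10375/216 ≈ -48.032)
√(m + U) = √(1/7451 - 10375/216) = √(-77303909/1609416) = I*√3455948555754/268236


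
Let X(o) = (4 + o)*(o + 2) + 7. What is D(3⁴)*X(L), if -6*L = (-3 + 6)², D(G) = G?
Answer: 2673/4 ≈ 668.25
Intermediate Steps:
L = -3/2 (L = -(-3 + 6)²/6 = -⅙*3² = -⅙*9 = -3/2 ≈ -1.5000)
X(o) = 7 + (2 + o)*(4 + o) (X(o) = (4 + o)*(2 + o) + 7 = (2 + o)*(4 + o) + 7 = 7 + (2 + o)*(4 + o))
D(3⁴)*X(L) = 3⁴*(15 + (-3/2)² + 6*(-3/2)) = 81*(15 + 9/4 - 9) = 81*(33/4) = 2673/4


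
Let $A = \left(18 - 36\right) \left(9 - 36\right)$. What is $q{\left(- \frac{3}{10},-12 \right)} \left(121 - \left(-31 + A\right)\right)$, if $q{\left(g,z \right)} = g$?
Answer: $\frac{501}{5} \approx 100.2$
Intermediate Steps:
$A = 486$ ($A = \left(-18\right) \left(-27\right) = 486$)
$q{\left(- \frac{3}{10},-12 \right)} \left(121 - \left(-31 + A\right)\right) = - \frac{3}{10} \left(121 + \left(31 - 486\right)\right) = \left(-3\right) \frac{1}{10} \left(121 + \left(31 - 486\right)\right) = - \frac{3 \left(121 - 455\right)}{10} = \left(- \frac{3}{10}\right) \left(-334\right) = \frac{501}{5}$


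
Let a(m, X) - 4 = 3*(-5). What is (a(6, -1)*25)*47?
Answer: -12925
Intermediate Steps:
a(m, X) = -11 (a(m, X) = 4 + 3*(-5) = 4 - 15 = -11)
(a(6, -1)*25)*47 = -11*25*47 = -275*47 = -12925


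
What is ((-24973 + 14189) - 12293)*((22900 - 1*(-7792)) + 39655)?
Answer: -1623397719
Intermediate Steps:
((-24973 + 14189) - 12293)*((22900 - 1*(-7792)) + 39655) = (-10784 - 12293)*((22900 + 7792) + 39655) = -23077*(30692 + 39655) = -23077*70347 = -1623397719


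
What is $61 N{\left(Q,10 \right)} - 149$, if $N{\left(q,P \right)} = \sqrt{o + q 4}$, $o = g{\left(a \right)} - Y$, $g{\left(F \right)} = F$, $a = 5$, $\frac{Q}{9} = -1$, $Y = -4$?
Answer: $-149 + 183 i \sqrt{3} \approx -149.0 + 316.97 i$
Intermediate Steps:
$Q = -9$ ($Q = 9 \left(-1\right) = -9$)
$o = 9$ ($o = 5 - -4 = 5 + 4 = 9$)
$N{\left(q,P \right)} = \sqrt{9 + 4 q}$ ($N{\left(q,P \right)} = \sqrt{9 + q 4} = \sqrt{9 + 4 q}$)
$61 N{\left(Q,10 \right)} - 149 = 61 \sqrt{9 + 4 \left(-9\right)} - 149 = 61 \sqrt{9 - 36} - 149 = 61 \sqrt{-27} - 149 = 61 \cdot 3 i \sqrt{3} - 149 = 183 i \sqrt{3} - 149 = -149 + 183 i \sqrt{3}$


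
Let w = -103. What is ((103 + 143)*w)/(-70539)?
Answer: 8446/23513 ≈ 0.35921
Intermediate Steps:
((103 + 143)*w)/(-70539) = ((103 + 143)*(-103))/(-70539) = (246*(-103))*(-1/70539) = -25338*(-1/70539) = 8446/23513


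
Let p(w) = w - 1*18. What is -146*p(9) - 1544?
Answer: -230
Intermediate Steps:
p(w) = -18 + w (p(w) = w - 18 = -18 + w)
-146*p(9) - 1544 = -146*(-18 + 9) - 1544 = -146*(-9) - 1544 = 1314 - 1544 = -230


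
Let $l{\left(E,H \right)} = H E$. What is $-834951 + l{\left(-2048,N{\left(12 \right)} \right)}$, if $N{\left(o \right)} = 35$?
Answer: $-906631$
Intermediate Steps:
$l{\left(E,H \right)} = E H$
$-834951 + l{\left(-2048,N{\left(12 \right)} \right)} = -834951 - 71680 = -906631$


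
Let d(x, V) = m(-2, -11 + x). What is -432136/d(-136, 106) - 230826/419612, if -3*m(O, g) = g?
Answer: -90670380853/10280494 ≈ -8819.7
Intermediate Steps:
m(O, g) = -g/3
d(x, V) = 11/3 - x/3 (d(x, V) = -(-11 + x)/3 = 11/3 - x/3)
-432136/d(-136, 106) - 230826/419612 = -432136/(11/3 - 1/3*(-136)) - 230826/419612 = -432136/(11/3 + 136/3) - 230826*1/419612 = -432136/49 - 115413/209806 = -90670380853/10280494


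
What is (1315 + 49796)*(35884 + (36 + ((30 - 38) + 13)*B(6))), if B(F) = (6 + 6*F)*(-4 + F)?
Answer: 1857373740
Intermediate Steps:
B(F) = (-4 + F)*(6 + 6*F)
(1315 + 49796)*(35884 + (36 + ((30 - 38) + 13)*B(6))) = (1315 + 49796)*(35884 + (36 + ((30 - 38) + 13)*(-24 - 18*6 + 6*6²))) = 51111*(35884 + (36 + (-8 + 13)*(-24 - 108 + 6*36))) = 51111*(35884 + (36 + 5*(-24 - 108 + 216))) = 51111*(35884 + (36 + 5*84)) = 51111*(35884 + (36 + 420)) = 51111*(35884 + 456) = 51111*36340 = 1857373740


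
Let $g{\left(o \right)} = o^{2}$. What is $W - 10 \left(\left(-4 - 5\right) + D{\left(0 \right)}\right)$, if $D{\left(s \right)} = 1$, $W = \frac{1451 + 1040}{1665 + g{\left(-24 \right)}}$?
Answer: $\frac{181771}{2241} \approx 81.112$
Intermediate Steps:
$W = \frac{2491}{2241}$ ($W = \frac{1451 + 1040}{1665 + \left(-24\right)^{2}} = \frac{2491}{1665 + 576} = \frac{2491}{2241} \approx 1.1116$)
$W - 10 \left(\left(-4 - 5\right) + D{\left(0 \right)}\right) = \frac{2491}{2241} - 10 \left(\left(-4 - 5\right) + 1\right) = \frac{2491}{2241} - 10 \left(-9 + 1\right) = \frac{2491}{2241} - -80 = \frac{2491}{2241} + 80 = \frac{181771}{2241}$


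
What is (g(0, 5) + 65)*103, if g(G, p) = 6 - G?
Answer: 7313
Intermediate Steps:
(g(0, 5) + 65)*103 = ((6 - 1*0) + 65)*103 = ((6 + 0) + 65)*103 = (6 + 65)*103 = 71*103 = 7313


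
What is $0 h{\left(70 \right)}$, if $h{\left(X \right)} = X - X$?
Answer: $0$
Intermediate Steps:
$h{\left(X \right)} = 0$
$0 h{\left(70 \right)} = 0 \cdot 0 = 0$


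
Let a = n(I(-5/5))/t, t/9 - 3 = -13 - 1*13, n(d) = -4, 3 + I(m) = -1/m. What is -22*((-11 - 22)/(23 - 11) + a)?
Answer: 24871/414 ≈ 60.075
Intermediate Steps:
I(m) = -3 - 1/m
t = -207 (t = 27 + 9*(-13 - 1*13) = 27 + 9*(-13 - 13) = 27 + 9*(-26) = 27 - 234 = -207)
a = 4/207 (a = -4/(-207) = -4*(-1/207) = 4/207 ≈ 0.019324)
-22*((-11 - 22)/(23 - 11) + a) = -22*((-11 - 22)/(23 - 11) + 4/207) = -22*(-33/12 + 4/207) = -22*(-33*1/12 + 4/207) = -22*(-11/4 + 4/207) = -22*(-2261/828) = 24871/414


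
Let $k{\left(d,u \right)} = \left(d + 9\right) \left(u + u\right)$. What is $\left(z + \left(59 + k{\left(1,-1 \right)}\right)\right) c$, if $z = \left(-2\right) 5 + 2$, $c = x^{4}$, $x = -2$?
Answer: $496$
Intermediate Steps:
$k{\left(d,u \right)} = 2 u \left(9 + d\right)$ ($k{\left(d,u \right)} = \left(9 + d\right) 2 u = 2 u \left(9 + d\right)$)
$c = 16$ ($c = \left(-2\right)^{4} = 16$)
$z = -8$ ($z = -10 + 2 = -8$)
$\left(z + \left(59 + k{\left(1,-1 \right)}\right)\right) c = \left(-8 + \left(59 + 2 \left(-1\right) \left(9 + 1\right)\right)\right) 16 = \left(-8 + \left(59 + 2 \left(-1\right) 10\right)\right) 16 = \left(-8 + \left(59 - 20\right)\right) 16 = \left(-8 + 39\right) 16 = 31 \cdot 16 = 496$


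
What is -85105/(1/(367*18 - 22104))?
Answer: 1318957290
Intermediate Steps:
-85105/(1/(367*18 - 22104)) = -85105/(1/(6606 - 22104)) = -85105/(1/(-15498)) = -85105/(-1/15498) = -85105*(-15498) = 1318957290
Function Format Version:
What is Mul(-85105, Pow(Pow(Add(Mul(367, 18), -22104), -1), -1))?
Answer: 1318957290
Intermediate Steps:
Mul(-85105, Pow(Pow(Add(Mul(367, 18), -22104), -1), -1)) = Mul(-85105, Pow(Pow(Add(6606, -22104), -1), -1)) = Mul(-85105, Pow(Pow(-15498, -1), -1)) = Mul(-85105, Pow(Rational(-1, 15498), -1)) = Mul(-85105, -15498) = 1318957290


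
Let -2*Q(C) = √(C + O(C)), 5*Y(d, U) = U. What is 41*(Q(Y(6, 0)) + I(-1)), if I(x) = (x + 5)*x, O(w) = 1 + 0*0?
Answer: -369/2 ≈ -184.50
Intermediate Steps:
O(w) = 1 (O(w) = 1 + 0 = 1)
Y(d, U) = U/5
I(x) = x*(5 + x) (I(x) = (5 + x)*x = x*(5 + x))
Q(C) = -√(1 + C)/2 (Q(C) = -√(C + 1)/2 = -√(1 + C)/2)
41*(Q(Y(6, 0)) + I(-1)) = 41*(-√(1 + (⅕)*0)/2 - (5 - 1)) = 41*(-√(1 + 0)/2 - 1*4) = 41*(-√1/2 - 4) = 41*(-½*1 - 4) = 41*(-½ - 4) = 41*(-9/2) = -369/2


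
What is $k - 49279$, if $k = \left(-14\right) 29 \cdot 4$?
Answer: $-50903$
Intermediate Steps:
$k = -1624$ ($k = \left(-406\right) 4 = -1624$)
$k - 49279 = -1624 - 49279 = -50903$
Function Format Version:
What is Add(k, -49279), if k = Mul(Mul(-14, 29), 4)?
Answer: -50903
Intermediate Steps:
k = -1624 (k = Mul(-406, 4) = -1624)
Add(k, -49279) = Add(-1624, -49279) = -50903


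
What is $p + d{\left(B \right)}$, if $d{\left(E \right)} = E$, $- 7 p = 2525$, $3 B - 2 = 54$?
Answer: $- \frac{7183}{21} \approx -342.05$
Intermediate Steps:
$B = \frac{56}{3}$ ($B = \frac{2}{3} + \frac{1}{3} \cdot 54 = \frac{2}{3} + 18 = \frac{56}{3} \approx 18.667$)
$p = - \frac{2525}{7}$ ($p = \left(- \frac{1}{7}\right) 2525 = - \frac{2525}{7} \approx -360.71$)
$p + d{\left(B \right)} = - \frac{2525}{7} + \frac{56}{3} = - \frac{7183}{21}$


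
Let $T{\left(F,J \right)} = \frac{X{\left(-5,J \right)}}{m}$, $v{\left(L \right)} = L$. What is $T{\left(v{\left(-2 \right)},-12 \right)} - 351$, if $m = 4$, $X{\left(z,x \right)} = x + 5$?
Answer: $- \frac{1411}{4} \approx -352.75$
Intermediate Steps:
$X{\left(z,x \right)} = 5 + x$
$T{\left(F,J \right)} = \frac{5}{4} + \frac{J}{4}$ ($T{\left(F,J \right)} = \frac{5 + J}{4} = \left(5 + J\right) \frac{1}{4} = \frac{5}{4} + \frac{J}{4}$)
$T{\left(v{\left(-2 \right)},-12 \right)} - 351 = \left(\frac{5}{4} + \frac{1}{4} \left(-12\right)\right) - 351 = \left(\frac{5}{4} - 3\right) - 351 = - \frac{7}{4} - 351 = - \frac{1411}{4}$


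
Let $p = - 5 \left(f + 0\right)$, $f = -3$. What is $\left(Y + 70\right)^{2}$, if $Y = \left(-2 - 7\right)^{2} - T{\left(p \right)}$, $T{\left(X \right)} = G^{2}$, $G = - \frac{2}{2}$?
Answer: $22500$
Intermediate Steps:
$G = -1$ ($G = \left(-2\right) \frac{1}{2} = -1$)
$p = 15$ ($p = - 5 \left(-3 + 0\right) = \left(-5\right) \left(-3\right) = 15$)
$T{\left(X \right)} = 1$ ($T{\left(X \right)} = \left(-1\right)^{2} = 1$)
$Y = 80$ ($Y = \left(-2 - 7\right)^{2} - 1 = \left(-9\right)^{2} - 1 = 81 - 1 = 80$)
$\left(Y + 70\right)^{2} = \left(80 + 70\right)^{2} = 150^{2} = 22500$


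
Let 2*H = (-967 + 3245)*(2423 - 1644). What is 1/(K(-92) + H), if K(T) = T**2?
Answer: 1/895745 ≈ 1.1164e-6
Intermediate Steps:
H = 887281 (H = ((-967 + 3245)*(2423 - 1644))/2 = (2278*779)/2 = (1/2)*1774562 = 887281)
1/(K(-92) + H) = 1/((-92)**2 + 887281) = 1/(8464 + 887281) = 1/895745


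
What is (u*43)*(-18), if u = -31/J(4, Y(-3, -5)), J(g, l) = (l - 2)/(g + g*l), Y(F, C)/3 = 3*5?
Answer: 102672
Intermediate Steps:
Y(F, C) = 45 (Y(F, C) = 3*(3*5) = 3*15 = 45)
J(g, l) = (-2 + l)/(g + g*l)
u = -5704/43 (u = -31*4*(1 + 45)/(-2 + 45) = -31/((1/4)*43/46) = -31/((1/4)*(1/46)*43) = -31/43/184 = -31*184/43 = -5704/43 ≈ -132.65)
(u*43)*(-18) = -5704/43*43*(-18) = -5704*(-18) = 102672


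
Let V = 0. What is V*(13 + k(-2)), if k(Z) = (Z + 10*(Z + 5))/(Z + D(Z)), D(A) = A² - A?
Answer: 0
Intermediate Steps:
k(Z) = (50 + 11*Z)/(Z + Z*(-1 + Z)) (k(Z) = (Z + 10*(Z + 5))/(Z + Z*(-1 + Z)) = (Z + 10*(5 + Z))/(Z + Z*(-1 + Z)) = (Z + (50 + 10*Z))/(Z + Z*(-1 + Z)) = (50 + 11*Z)/(Z + Z*(-1 + Z)))
V*(13 + k(-2)) = 0*(13 + (50 + 11*(-2))/(-2)²) = 0*(13 + (50 - 22)/4) = 0*(13 + (¼)*28) = 0*(13 + 7) = 0*20 = 0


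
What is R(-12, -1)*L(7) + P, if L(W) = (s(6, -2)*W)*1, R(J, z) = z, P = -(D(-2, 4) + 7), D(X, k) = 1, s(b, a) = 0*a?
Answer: -8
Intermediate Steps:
s(b, a) = 0
P = -8 (P = -(1 + 7) = -1*8 = -8)
L(W) = 0 (L(W) = (0*W)*1 = 0*1 = 0)
R(-12, -1)*L(7) + P = -1*0 - 8 = 0 - 8 = -8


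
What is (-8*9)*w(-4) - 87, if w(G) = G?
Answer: 201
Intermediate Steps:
(-8*9)*w(-4) - 87 = -8*9*(-4) - 87 = -72*(-4) - 87 = 288 - 87 = 201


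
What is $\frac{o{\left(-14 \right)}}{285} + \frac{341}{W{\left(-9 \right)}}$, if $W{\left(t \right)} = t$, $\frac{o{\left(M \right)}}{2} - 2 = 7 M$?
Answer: $- \frac{32971}{855} \approx -38.563$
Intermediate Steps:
$o{\left(M \right)} = 4 + 14 M$ ($o{\left(M \right)} = 4 + 2 \cdot 7 M = 4 + 14 M$)
$\frac{o{\left(-14 \right)}}{285} + \frac{341}{W{\left(-9 \right)}} = \frac{4 + 14 \left(-14\right)}{285} + \frac{341}{-9} = \left(4 - 196\right) \frac{1}{285} + 341 \left(- \frac{1}{9}\right) = \left(-192\right) \frac{1}{285} - \frac{341}{9} = - \frac{64}{95} - \frac{341}{9} = - \frac{32971}{855}$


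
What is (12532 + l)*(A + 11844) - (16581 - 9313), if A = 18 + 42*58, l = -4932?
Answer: 108657532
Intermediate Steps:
A = 2454 (A = 18 + 2436 = 2454)
(12532 + l)*(A + 11844) - (16581 - 9313) = (12532 - 4932)*(2454 + 11844) - (16581 - 9313) = 7600*14298 - 1*7268 = 108664800 - 7268 = 108657532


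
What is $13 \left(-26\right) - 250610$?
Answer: $-250948$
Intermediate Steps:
$13 \left(-26\right) - 250610 = -338 - 250610 = -250948$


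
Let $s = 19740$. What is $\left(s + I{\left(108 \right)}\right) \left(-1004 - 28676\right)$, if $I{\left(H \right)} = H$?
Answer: $-589088640$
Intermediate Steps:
$\left(s + I{\left(108 \right)}\right) \left(-1004 - 28676\right) = \left(19740 + 108\right) \left(-1004 - 28676\right) = 19848 \left(-29680\right) = -589088640$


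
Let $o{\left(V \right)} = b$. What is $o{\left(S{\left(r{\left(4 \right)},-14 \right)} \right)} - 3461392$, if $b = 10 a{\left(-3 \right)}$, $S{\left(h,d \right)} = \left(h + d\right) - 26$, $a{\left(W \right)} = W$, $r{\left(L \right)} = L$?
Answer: $-3461422$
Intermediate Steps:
$S{\left(h,d \right)} = -26 + d + h$ ($S{\left(h,d \right)} = \left(d + h\right) - 26 = -26 + d + h$)
$b = -30$ ($b = 10 \left(-3\right) = -30$)
$o{\left(V \right)} = -30$
$o{\left(S{\left(r{\left(4 \right)},-14 \right)} \right)} - 3461392 = -30 - 3461392 = -3461422$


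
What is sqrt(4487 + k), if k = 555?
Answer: sqrt(5042) ≈ 71.007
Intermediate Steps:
sqrt(4487 + k) = sqrt(4487 + 555) = sqrt(5042)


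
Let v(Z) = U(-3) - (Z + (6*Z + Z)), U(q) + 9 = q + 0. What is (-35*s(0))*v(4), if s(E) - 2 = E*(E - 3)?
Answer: 3080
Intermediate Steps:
U(q) = -9 + q (U(q) = -9 + (q + 0) = -9 + q)
s(E) = 2 + E*(-3 + E) (s(E) = 2 + E*(E - 3) = 2 + E*(-3 + E))
v(Z) = -12 - 8*Z (v(Z) = (-9 - 3) - (Z + (6*Z + Z)) = -12 - (Z + 7*Z) = -12 - 8*Z)
(-35*s(0))*v(4) = (-35*(2 + 0² - 3*0))*(-12 - 8*4) = (-35*(2 + 0 + 0))*(-12 - 32) = -35*2*(-44) = -70*(-44) = 3080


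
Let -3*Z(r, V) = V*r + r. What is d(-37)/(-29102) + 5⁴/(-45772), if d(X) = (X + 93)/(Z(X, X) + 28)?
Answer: -236373649/17316737672 ≈ -0.013650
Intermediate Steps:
Z(r, V) = -r/3 - V*r/3 (Z(r, V) = -(V*r + r)/3 = -(r + V*r)/3 = -r/3 - V*r/3)
d(X) = (93 + X)/(28 - X*(1 + X)/3) (d(X) = (X + 93)/(-X*(1 + X)/3 + 28) = (93 + X)/(28 - X*(1 + X)/3))
d(-37)/(-29102) + 5⁴/(-45772) = (3*(-93 - 1*(-37))/(-84 - 37*(1 - 37)))/(-29102) + 5⁴/(-45772) = (3*(-93 + 37)/(-84 - 37*(-36)))*(-1/29102) + 625*(-1/45772) = (3*(-56)/(-84 + 1332))*(-1/29102) - 625/45772 = (3*(-56)/1248)*(-1/29102) - 625/45772 = (3*(1/1248)*(-56))*(-1/29102) - 625/45772 = -7/52*(-1/29102) - 625/45772 = 7/1513304 - 625/45772 = -236373649/17316737672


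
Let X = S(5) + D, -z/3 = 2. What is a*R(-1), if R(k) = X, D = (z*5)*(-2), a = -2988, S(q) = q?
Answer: -194220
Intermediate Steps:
z = -6 (z = -3*2 = -6)
D = 60 (D = -6*5*(-2) = -30*(-2) = 60)
X = 65 (X = 5 + 60 = 65)
R(k) = 65
a*R(-1) = -2988*65 = -194220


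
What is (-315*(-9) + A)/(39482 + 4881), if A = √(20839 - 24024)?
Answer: 2835/44363 + 7*I*√65/44363 ≈ 0.063905 + 0.0012721*I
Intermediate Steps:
A = 7*I*√65 (A = √(-3185) = 7*I*√65 ≈ 56.436*I)
(-315*(-9) + A)/(39482 + 4881) = (-315*(-9) + 7*I*√65)/(39482 + 4881) = (2835 + 7*I*√65)/44363 = (2835 + 7*I*√65)*(1/44363) = 2835/44363 + 7*I*√65/44363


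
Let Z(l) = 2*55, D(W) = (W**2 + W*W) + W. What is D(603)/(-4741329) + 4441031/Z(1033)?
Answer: 7018769669963/173848730 ≈ 40373.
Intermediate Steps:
D(W) = W + 2*W**2 (D(W) = (W**2 + W**2) + W = 2*W**2 + W = W + 2*W**2)
Z(l) = 110
D(603)/(-4741329) + 4441031/Z(1033) = (603*(1 + 2*603))/(-4741329) + 4441031/110 = (603*(1 + 1206))*(-1/4741329) + 4441031*(1/110) = (603*1207)*(-1/4741329) + 4441031/110 = 727821*(-1/4741329) + 4441031/110 = -242607/1580443 + 4441031/110 = 7018769669963/173848730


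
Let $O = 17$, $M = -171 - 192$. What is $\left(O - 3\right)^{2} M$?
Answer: $-71148$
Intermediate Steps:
$M = -363$
$\left(O - 3\right)^{2} M = \left(17 - 3\right)^{2} \left(-363\right) = 14^{2} \left(-363\right) = 196 \left(-363\right) = -71148$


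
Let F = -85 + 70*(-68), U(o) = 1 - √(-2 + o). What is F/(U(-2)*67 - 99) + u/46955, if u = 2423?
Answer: 366294587/44560295 - 64923*I/1898 ≈ 8.2202 - 34.206*I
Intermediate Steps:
F = -4845 (F = -85 - 4760 = -4845)
F/(U(-2)*67 - 99) + u/46955 = -4845/((1 - √(-2 - 2))*67 - 99) + 2423/46955 = -4845/((1 - √(-4))*67 - 99) + 2423*(1/46955) = -4845/((1 - 2*I)*67 - 99) + 2423/46955 = -4845/((67 - 134*I) - 99) + 2423/46955 = -4845*(-32 + 134*I)/18980 + 2423/46955 = -969*(-32 + 134*I)/3796 + 2423/46955 = 2423/46955 - 969*(-32 + 134*I)/3796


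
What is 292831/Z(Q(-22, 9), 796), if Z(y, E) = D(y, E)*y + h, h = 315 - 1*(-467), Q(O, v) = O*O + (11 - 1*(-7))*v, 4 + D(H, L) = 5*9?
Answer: 292831/27268 ≈ 10.739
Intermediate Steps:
D(H, L) = 41 (D(H, L) = -4 + 5*9 = -4 + 45 = 41)
Q(O, v) = O² + 18*v (Q(O, v) = O² + (11 + 7)*v = O² + 18*v)
h = 782 (h = 315 + 467 = 782)
Z(y, E) = 782 + 41*y (Z(y, E) = 41*y + 782 = 782 + 41*y)
292831/Z(Q(-22, 9), 796) = 292831/(782 + 41*((-22)² + 18*9)) = 292831/(782 + 41*(484 + 162)) = 292831/(782 + 41*646) = 292831/(782 + 26486) = 292831/27268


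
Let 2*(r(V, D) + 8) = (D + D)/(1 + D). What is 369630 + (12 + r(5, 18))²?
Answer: 133445266/361 ≈ 3.6965e+5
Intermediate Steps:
r(V, D) = -8 + D/(1 + D) (r(V, D) = -8 + ((D + D)/(1 + D))/2 = -8 + ((2*D)/(1 + D))/2 = -8 + (2*D/(1 + D))/2 = -8 + D/(1 + D))
369630 + (12 + r(5, 18))² = 369630 + (12 + (-8 - 7*18)/(1 + 18))² = 369630 + (12 + (-8 - 126)/19)² = 369630 + (12 + (1/19)*(-134))² = 369630 + (12 - 134/19)² = 369630 + (94/19)² = 369630 + 8836/361 = 133445266/361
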